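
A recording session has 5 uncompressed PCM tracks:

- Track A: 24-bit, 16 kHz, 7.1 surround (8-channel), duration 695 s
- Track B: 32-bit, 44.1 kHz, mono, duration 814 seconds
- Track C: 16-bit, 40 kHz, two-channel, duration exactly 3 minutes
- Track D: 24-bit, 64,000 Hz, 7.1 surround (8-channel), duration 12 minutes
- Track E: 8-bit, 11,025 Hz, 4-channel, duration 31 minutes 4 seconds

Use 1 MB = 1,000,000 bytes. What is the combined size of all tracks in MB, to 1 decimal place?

1627.4 MB

Track A: 16,000 × 695 × 3 × 8 = 266,880,000 bytes.
Track B: 44,100 × 814 × 4 × 1 = 143,589,600 bytes.
Track C: exactly 3 minutes = 180 s; 40,000 × 180 × 2 × 2 = 28,800,000 bytes.
Track D: 12 minutes = 720 s; 64,000 × 720 × 3 × 8 = 1,105,920,000 bytes.
Track E: 31 minutes 4 seconds = 1,864 s; 11,025 × 1,864 × 1 × 4 = 82,202,400 bytes.
Total = 1,627,392,000 bytes = 1627.4 MB.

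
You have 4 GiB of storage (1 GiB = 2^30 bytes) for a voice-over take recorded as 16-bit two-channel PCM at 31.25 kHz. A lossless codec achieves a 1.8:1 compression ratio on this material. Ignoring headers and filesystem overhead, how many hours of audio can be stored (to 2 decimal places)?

Uncompressed byte rate = 31,250 × 2 × 2 = 125,000 bytes/s.
After 1.8:1 compression, effective rate ≈ 69444.44 bytes/s.
Capacity = 4 × 1,073,741,824 = 4,294,967,296 bytes.
4,294,967,296 / effective rate ≈ 61847.53 s → 17.18 hours.

17.18 hours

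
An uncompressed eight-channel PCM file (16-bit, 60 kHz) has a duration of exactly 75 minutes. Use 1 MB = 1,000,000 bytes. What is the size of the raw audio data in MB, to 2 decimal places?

Duration = exactly 75 minutes = 4,500 s.
Bytes = 60,000 samples/s × 4,500 s × 2 bytes/sample × 8 ch = 4,320,000,000 bytes.
4,320,000,000 / 1,000,000 = 4320.00 MB.

4320.00 MB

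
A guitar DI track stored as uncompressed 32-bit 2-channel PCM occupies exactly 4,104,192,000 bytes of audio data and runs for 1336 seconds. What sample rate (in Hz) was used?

384,000 Hz

Bytes = sample_rate × seconds × bytes_per_sample × channels.
sample_rate = 4,104,192,000 / (1,336 × 4 × 2) = 4,104,192,000 / 10,688 = 384,000 Hz.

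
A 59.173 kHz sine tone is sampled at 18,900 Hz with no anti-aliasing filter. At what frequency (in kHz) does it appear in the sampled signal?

Nyquist = 18,900/2 = 9,450 Hz; 59,173 Hz exceeds it.
Alias = |59,173 − 3×18,900| = |59,173 − 56,700| = 2,473 Hz = 2.473 kHz.

2.473 kHz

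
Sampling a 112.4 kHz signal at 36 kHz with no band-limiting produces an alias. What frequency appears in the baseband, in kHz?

Nyquist = 36,000/2 = 18,000 Hz; 112,400 Hz exceeds it.
Alias = |112,400 − 3×36,000| = |112,400 − 108,000| = 4,400 Hz = 4.4 kHz.

4.4 kHz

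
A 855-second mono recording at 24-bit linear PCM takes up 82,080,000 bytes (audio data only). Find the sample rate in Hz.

Bytes = sample_rate × seconds × bytes_per_sample × channels.
sample_rate = 82,080,000 / (855 × 3 × 1) = 82,080,000 / 2,565 = 32,000 Hz.

32,000 Hz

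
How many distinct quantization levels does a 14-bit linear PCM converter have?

2^14 = 16,384.

16,384 levels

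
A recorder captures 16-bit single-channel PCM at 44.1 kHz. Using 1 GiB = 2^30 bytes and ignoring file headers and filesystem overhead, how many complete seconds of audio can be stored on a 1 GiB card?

Uncompressed byte rate = 44,100 × 2 × 1 = 88,200 bytes/s.
Capacity = 1 × 1,073,741,824 = 1,073,741,824 bytes.
1,073,741,824 / 88,200 ≈ 12173.94 s → 12,173 seconds.

12,173 seconds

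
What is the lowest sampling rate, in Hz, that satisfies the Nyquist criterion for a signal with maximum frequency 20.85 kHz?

41,700 Hz

Minimum sample rate = 2 × 20,850 Hz = 41,700 Hz.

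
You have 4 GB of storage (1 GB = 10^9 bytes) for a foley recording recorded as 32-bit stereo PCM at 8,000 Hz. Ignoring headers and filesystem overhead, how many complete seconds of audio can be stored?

62,500 seconds

Uncompressed byte rate = 8,000 × 4 × 2 = 64,000 bytes/s.
Capacity = 4 × 1,000,000,000 = 4,000,000,000 bytes.
4,000,000,000 / 64,000 ≈ 62500 s → 62,500 seconds.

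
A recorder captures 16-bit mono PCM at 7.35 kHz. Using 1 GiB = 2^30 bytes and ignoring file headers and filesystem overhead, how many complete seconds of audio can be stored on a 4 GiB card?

Uncompressed byte rate = 7,350 × 2 × 1 = 14,700 bytes/s.
Capacity = 4 × 1,073,741,824 = 4,294,967,296 bytes.
4,294,967,296 / 14,700 ≈ 292174.65 s → 292,174 seconds.

292,174 seconds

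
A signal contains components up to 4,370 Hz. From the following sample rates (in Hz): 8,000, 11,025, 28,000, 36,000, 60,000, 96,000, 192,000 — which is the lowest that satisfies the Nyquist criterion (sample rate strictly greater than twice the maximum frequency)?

11,025 Hz

Need sample rate > 2 × 4,370 = 8,740 Hz.
Lowest listed rate above 8,740 Hz is 11,025 Hz.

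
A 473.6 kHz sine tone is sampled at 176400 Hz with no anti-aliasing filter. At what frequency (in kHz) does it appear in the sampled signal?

55.6 kHz

Nyquist = 176,400/2 = 88,200 Hz; 473,600 Hz exceeds it.
Alias = |473,600 − 3×176,400| = |473,600 − 529,200| = 55,600 Hz = 55.6 kHz.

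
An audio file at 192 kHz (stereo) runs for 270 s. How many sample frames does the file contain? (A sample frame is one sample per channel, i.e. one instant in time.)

192,000 samples/s × 270 s = 51,840,000 frames.

51,840,000 sample frames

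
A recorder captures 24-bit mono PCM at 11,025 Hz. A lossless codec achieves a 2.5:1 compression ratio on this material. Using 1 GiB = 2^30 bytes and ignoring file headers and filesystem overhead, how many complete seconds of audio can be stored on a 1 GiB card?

Uncompressed byte rate = 11,025 × 3 × 1 = 33,075 bytes/s.
After 2.5:1 compression, effective rate ≈ 13230 bytes/s.
Capacity = 1 × 1,073,741,824 = 1,073,741,824 bytes.
1,073,741,824 / effective rate ≈ 81159.62 s → 81,159 seconds.

81,159 seconds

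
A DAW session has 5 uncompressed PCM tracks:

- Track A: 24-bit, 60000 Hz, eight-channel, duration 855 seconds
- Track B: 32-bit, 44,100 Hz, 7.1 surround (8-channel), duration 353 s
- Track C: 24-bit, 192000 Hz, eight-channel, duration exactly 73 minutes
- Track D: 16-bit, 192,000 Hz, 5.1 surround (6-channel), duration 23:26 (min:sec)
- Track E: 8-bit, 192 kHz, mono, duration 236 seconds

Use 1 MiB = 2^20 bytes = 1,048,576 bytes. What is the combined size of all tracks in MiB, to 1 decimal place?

24029.9 MiB

Track A: 60,000 × 855 × 3 × 8 = 1,231,200,000 bytes.
Track B: 44,100 × 353 × 4 × 8 = 498,153,600 bytes.
Track C: exactly 73 minutes = 4,380 s; 192,000 × 4,380 × 3 × 8 = 20,183,040,000 bytes.
Track D: 23:26 (min:sec) = 1,406 s; 192,000 × 1,406 × 2 × 6 = 3,239,424,000 bytes.
Track E: 192,000 × 236 × 1 × 1 = 45,312,000 bytes.
Total = 25,197,129,600 bytes = 24029.9 MiB.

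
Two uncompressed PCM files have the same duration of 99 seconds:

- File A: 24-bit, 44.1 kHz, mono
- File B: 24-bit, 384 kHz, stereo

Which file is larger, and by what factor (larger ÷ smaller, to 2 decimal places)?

File B, by a factor of 17.41

File A: 44,100 × 3 × 1 = 132,300 bytes/s.
File B: 384,000 × 3 × 2 = 2,304,000 bytes/s.
File B is larger; ratio = 228,096,000 / 13,097,700 = 17.41.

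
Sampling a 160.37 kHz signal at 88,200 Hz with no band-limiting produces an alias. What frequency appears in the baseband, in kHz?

16.03 kHz

Nyquist = 88,200/2 = 44,100 Hz; 160,370 Hz exceeds it.
Alias = |160,370 − 2×88,200| = |160,370 − 176,400| = 16,030 Hz = 16.03 kHz.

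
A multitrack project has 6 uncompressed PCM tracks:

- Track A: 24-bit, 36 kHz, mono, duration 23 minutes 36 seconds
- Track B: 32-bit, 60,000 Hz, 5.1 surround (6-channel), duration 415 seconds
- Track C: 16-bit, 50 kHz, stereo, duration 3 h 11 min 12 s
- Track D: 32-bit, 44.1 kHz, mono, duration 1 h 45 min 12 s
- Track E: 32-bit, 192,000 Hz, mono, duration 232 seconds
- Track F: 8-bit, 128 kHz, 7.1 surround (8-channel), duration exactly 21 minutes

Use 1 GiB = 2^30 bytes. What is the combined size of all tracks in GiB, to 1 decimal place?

Track A: 23 minutes 36 seconds = 1,416 s; 36,000 × 1,416 × 3 × 1 = 152,928,000 bytes.
Track B: 60,000 × 415 × 4 × 6 = 597,600,000 bytes.
Track C: 3 h 11 min 12 s = 11,472 s; 50,000 × 11,472 × 2 × 2 = 2,294,400,000 bytes.
Track D: 1 h 45 min 12 s = 6,312 s; 44,100 × 6,312 × 4 × 1 = 1,113,436,800 bytes.
Track E: 192,000 × 232 × 4 × 1 = 178,176,000 bytes.
Track F: exactly 21 minutes = 1,260 s; 128,000 × 1,260 × 1 × 8 = 1,290,240,000 bytes.
Total = 5,626,780,800 bytes = 5.2 GiB.

5.2 GiB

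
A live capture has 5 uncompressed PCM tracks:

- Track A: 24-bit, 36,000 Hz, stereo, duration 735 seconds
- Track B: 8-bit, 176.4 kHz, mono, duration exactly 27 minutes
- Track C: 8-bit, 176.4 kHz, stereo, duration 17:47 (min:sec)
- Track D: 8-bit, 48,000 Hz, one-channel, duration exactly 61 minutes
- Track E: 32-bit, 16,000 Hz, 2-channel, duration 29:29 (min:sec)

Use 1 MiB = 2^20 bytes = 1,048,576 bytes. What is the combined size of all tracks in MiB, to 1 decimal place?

1166.4 MiB

Track A: 36,000 × 735 × 3 × 2 = 158,760,000 bytes.
Track B: exactly 27 minutes = 1,620 s; 176,400 × 1,620 × 1 × 1 = 285,768,000 bytes.
Track C: 17:47 (min:sec) = 1,067 s; 176,400 × 1,067 × 1 × 2 = 376,437,600 bytes.
Track D: exactly 61 minutes = 3,660 s; 48,000 × 3,660 × 1 × 1 = 175,680,000 bytes.
Track E: 29:29 (min:sec) = 1,769 s; 16,000 × 1,769 × 4 × 2 = 226,432,000 bytes.
Total = 1,223,077,600 bytes = 1166.4 MiB.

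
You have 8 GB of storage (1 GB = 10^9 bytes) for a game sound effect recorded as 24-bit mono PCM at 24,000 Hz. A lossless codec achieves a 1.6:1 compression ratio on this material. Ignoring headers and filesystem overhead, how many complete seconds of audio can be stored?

Uncompressed byte rate = 24,000 × 3 × 1 = 72,000 bytes/s.
After 1.6:1 compression, effective rate ≈ 45000 bytes/s.
Capacity = 8 × 1,000,000,000 = 8,000,000,000 bytes.
8,000,000,000 / effective rate ≈ 177777.78 s → 177,777 seconds.

177,777 seconds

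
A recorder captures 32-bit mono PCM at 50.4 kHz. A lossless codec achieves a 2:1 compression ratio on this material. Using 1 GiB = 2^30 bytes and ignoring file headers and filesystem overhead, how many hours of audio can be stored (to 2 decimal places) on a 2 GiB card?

Uncompressed byte rate = 50,400 × 4 × 1 = 201,600 bytes/s.
After 2:1 compression, effective rate ≈ 100800 bytes/s.
Capacity = 2 × 1,073,741,824 = 2,147,483,648 bytes.
2,147,483,648 / effective rate ≈ 21304.4 s → 5.92 hours.

5.92 hours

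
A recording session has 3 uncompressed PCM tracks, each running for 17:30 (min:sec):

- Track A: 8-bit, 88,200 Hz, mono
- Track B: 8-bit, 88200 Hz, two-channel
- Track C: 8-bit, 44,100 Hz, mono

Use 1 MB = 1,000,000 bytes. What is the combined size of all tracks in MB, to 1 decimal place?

324.1 MB

17:30 (min:sec) = 1,050 s.
Track A: 88,200 × 1,050 × 1 × 1 = 92,610,000 bytes.
Track B: 88,200 × 1,050 × 1 × 2 = 185,220,000 bytes.
Track C: 44,100 × 1,050 × 1 × 1 = 46,305,000 bytes.
Total = 324,135,000 bytes = 324.1 MB.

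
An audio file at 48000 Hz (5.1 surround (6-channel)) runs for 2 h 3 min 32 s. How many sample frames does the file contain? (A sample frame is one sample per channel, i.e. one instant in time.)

2 h 3 min 32 s = 7,412 s.
48,000 samples/s × 7,412 s = 355,776,000 frames.

355,776,000 sample frames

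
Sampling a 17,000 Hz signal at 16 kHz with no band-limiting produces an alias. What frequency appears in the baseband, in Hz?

Nyquist = 16,000/2 = 8,000 Hz; 17,000 Hz exceeds it.
Alias = |17,000 − 1×16,000| = |17,000 − 16,000| = 1,000 Hz.

1,000 Hz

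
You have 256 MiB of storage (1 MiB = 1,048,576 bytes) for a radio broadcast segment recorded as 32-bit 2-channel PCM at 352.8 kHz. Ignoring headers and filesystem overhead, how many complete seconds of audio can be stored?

Uncompressed byte rate = 352,800 × 4 × 2 = 2,822,400 bytes/s.
Capacity = 256 × 1,048,576 = 268,435,456 bytes.
268,435,456 / 2,822,400 ≈ 95.11 s → 95 seconds.

95 seconds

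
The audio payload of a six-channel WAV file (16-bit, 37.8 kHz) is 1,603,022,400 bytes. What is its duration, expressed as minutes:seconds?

Byte rate = 37,800 × 2 × 6 = 453,600 bytes/s.
Duration = 1,603,022,400 / 453,600 = 3,534 s.
3,534 s = 58:54.

58:54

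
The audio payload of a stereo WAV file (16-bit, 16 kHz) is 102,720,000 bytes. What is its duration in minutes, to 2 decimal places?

Byte rate = 16,000 × 2 × 2 = 64,000 bytes/s.
Duration = 102,720,000 / 64,000 = 1,605 s.
1,605 s / 60 = 26.75 minutes.

26.75 minutes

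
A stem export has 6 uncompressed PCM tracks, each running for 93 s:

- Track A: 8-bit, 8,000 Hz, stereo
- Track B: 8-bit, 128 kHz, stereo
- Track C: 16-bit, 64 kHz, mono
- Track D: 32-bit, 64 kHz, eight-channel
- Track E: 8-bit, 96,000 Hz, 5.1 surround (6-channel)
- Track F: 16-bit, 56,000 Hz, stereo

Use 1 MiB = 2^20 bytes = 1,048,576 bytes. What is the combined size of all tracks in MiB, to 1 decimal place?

288.1 MiB

Track A: 8,000 × 93 × 1 × 2 = 1,488,000 bytes.
Track B: 128,000 × 93 × 1 × 2 = 23,808,000 bytes.
Track C: 64,000 × 93 × 2 × 1 = 11,904,000 bytes.
Track D: 64,000 × 93 × 4 × 8 = 190,464,000 bytes.
Track E: 96,000 × 93 × 1 × 6 = 53,568,000 bytes.
Track F: 56,000 × 93 × 2 × 2 = 20,832,000 bytes.
Total = 302,064,000 bytes = 288.1 MiB.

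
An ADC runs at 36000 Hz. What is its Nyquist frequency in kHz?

Nyquist frequency = sample rate / 2 = 36,000 / 2 = 18 kHz.

18 kHz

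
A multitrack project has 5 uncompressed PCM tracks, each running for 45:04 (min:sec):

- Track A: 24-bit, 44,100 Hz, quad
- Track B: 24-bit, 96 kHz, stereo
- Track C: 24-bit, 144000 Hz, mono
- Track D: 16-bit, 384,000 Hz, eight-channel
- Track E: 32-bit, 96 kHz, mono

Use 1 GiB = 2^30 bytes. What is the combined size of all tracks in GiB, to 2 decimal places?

45:04 (min:sec) = 2,704 s.
Track A: 44,100 × 2,704 × 3 × 4 = 1,430,956,800 bytes.
Track B: 96,000 × 2,704 × 3 × 2 = 1,557,504,000 bytes.
Track C: 144,000 × 2,704 × 3 × 1 = 1,168,128,000 bytes.
Track D: 384,000 × 2,704 × 2 × 8 = 16,613,376,000 bytes.
Track E: 96,000 × 2,704 × 4 × 1 = 1,038,336,000 bytes.
Total = 21,808,300,800 bytes = 20.31 GiB.

20.31 GiB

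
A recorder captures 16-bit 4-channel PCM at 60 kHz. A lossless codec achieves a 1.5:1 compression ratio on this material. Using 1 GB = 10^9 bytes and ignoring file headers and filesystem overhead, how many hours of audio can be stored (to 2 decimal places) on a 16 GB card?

13.89 hours

Uncompressed byte rate = 60,000 × 2 × 4 = 480,000 bytes/s.
After 1.5:1 compression, effective rate ≈ 320000 bytes/s.
Capacity = 16 × 1,000,000,000 = 16,000,000,000 bytes.
16,000,000,000 / effective rate ≈ 50000 s → 13.89 hours.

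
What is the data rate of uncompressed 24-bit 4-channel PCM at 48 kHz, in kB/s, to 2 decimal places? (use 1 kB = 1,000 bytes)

Bit rate = 48,000 × 24 × 4 = 4,608,000 bits/s.
4,608,000 / 8 = 576,000 B/s = 576.00 kB/s.

576.00 kB/s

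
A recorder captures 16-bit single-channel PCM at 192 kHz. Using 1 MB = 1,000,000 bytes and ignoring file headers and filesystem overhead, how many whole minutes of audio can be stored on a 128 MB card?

5 minutes

Uncompressed byte rate = 192,000 × 2 × 1 = 384,000 bytes/s.
Capacity = 128 × 1,000,000 = 128,000,000 bytes.
128,000,000 / 384,000 ≈ 333.33 s → 5 minutes.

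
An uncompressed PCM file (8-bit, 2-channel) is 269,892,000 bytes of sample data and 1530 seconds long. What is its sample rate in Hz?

Bytes = sample_rate × seconds × bytes_per_sample × channels.
sample_rate = 269,892,000 / (1,530 × 1 × 2) = 269,892,000 / 3,060 = 88,200 Hz.

88,200 Hz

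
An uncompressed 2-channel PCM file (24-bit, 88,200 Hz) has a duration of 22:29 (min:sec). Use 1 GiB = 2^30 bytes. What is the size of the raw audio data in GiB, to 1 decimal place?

Duration = 22:29 (min:sec) = 1,349 s.
Bytes = 88,200 samples/s × 1,349 s × 3 bytes/sample × 2 ch = 713,890,800 bytes.
713,890,800 / 1,073,741,824 = 0.7 GiB.

0.7 GiB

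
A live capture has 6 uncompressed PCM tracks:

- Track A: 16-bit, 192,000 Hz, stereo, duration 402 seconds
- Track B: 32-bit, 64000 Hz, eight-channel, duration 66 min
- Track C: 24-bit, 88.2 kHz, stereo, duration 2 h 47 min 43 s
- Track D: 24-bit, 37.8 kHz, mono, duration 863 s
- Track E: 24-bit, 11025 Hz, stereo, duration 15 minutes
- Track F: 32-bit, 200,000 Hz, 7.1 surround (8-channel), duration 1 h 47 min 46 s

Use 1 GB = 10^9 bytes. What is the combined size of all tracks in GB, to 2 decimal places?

Track A: 192,000 × 402 × 2 × 2 = 308,736,000 bytes.
Track B: 66 min = 3,960 s; 64,000 × 3,960 × 4 × 8 = 8,110,080,000 bytes.
Track C: 2 h 47 min 43 s = 10,063 s; 88,200 × 10,063 × 3 × 2 = 5,325,339,600 bytes.
Track D: 37,800 × 863 × 3 × 1 = 97,864,200 bytes.
Track E: 15 minutes = 900 s; 11,025 × 900 × 3 × 2 = 59,535,000 bytes.
Track F: 1 h 47 min 46 s = 6,466 s; 200,000 × 6,466 × 4 × 8 = 41,382,400,000 bytes.
Total = 55,283,954,800 bytes = 55.28 GB.

55.28 GB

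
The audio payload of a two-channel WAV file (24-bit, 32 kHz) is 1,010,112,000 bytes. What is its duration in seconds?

5,261 seconds

Byte rate = 32,000 × 3 × 2 = 192,000 bytes/s.
Duration = 1,010,112,000 / 192,000 = 5,261 s.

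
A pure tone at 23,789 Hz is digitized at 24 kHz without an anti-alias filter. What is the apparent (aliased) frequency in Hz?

Nyquist = 24,000/2 = 12,000 Hz; 23,789 Hz exceeds it.
Alias = |23,789 − 1×24,000| = |23,789 − 24,000| = 211 Hz.

211 Hz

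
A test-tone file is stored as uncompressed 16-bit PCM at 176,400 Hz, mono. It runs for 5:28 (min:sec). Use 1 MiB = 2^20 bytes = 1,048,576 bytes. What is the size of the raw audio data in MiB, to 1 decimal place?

110.4 MiB

Duration = 5:28 (min:sec) = 328 s.
Bytes = 176,400 samples/s × 328 s × 2 bytes/sample × 1 ch = 115,718,400 bytes.
115,718,400 / 1,048,576 = 110.4 MiB.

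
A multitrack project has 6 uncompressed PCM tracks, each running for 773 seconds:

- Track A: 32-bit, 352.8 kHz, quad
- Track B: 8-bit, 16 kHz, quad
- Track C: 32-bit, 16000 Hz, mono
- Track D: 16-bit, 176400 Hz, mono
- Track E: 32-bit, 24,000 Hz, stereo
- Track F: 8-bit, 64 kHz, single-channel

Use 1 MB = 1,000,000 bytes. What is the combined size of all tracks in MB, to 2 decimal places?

Track A: 352,800 × 773 × 4 × 4 = 4,363,430,400 bytes.
Track B: 16,000 × 773 × 1 × 4 = 49,472,000 bytes.
Track C: 16,000 × 773 × 4 × 1 = 49,472,000 bytes.
Track D: 176,400 × 773 × 2 × 1 = 272,714,400 bytes.
Track E: 24,000 × 773 × 4 × 2 = 148,416,000 bytes.
Track F: 64,000 × 773 × 1 × 1 = 49,472,000 bytes.
Total = 4,932,976,800 bytes = 4932.98 MB.

4932.98 MB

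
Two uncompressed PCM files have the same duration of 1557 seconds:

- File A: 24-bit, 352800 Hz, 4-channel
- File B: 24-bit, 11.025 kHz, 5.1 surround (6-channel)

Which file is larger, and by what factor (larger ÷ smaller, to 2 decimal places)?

File A: 352,800 × 3 × 4 = 4,233,600 bytes/s.
File B: 11,025 × 3 × 6 = 198,450 bytes/s.
File A is larger; ratio = 6,591,715,200 / 308,986,650 = 21.33.

File A, by a factor of 21.33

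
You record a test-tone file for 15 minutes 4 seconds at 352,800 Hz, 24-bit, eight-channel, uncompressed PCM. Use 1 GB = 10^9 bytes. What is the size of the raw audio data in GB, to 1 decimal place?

Duration = 15 minutes 4 seconds = 904 s.
Bytes = 352,800 samples/s × 904 s × 3 bytes/sample × 8 ch = 7,654,348,800 bytes.
7,654,348,800 / 1,000,000,000 = 7.7 GB.

7.7 GB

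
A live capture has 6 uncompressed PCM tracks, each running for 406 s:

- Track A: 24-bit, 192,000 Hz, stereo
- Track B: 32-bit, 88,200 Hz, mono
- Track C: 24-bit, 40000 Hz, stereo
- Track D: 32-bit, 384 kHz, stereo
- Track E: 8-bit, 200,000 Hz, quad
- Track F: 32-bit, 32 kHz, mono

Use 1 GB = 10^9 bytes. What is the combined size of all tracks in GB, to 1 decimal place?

2.3 GB

Track A: 192,000 × 406 × 3 × 2 = 467,712,000 bytes.
Track B: 88,200 × 406 × 4 × 1 = 143,236,800 bytes.
Track C: 40,000 × 406 × 3 × 2 = 97,440,000 bytes.
Track D: 384,000 × 406 × 4 × 2 = 1,247,232,000 bytes.
Track E: 200,000 × 406 × 1 × 4 = 324,800,000 bytes.
Track F: 32,000 × 406 × 4 × 1 = 51,968,000 bytes.
Total = 2,332,388,800 bytes = 2.3 GB.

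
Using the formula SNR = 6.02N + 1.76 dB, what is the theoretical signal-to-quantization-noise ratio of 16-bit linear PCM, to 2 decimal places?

98.08 dB

6.02 × 16 + 1.76 = 98.08 dB.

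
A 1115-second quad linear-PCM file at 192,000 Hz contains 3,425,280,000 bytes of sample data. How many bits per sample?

32 bits

Bytes per sample = 3,425,280,000 / (192,000 × 1,115 × 4) = 3,425,280,000 / 856,320,000 = 4.
Bit depth = 4 × 8 = 32 bits.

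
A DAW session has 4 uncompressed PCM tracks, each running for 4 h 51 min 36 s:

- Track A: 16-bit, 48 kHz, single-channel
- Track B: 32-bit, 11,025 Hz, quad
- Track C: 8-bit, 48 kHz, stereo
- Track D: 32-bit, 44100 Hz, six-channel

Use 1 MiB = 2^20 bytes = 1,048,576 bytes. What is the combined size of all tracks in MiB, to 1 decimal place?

4 h 51 min 36 s = 17,496 s.
Track A: 48,000 × 17,496 × 2 × 1 = 1,679,616,000 bytes.
Track B: 11,025 × 17,496 × 4 × 4 = 3,086,294,400 bytes.
Track C: 48,000 × 17,496 × 1 × 2 = 1,679,616,000 bytes.
Track D: 44,100 × 17,496 × 4 × 6 = 18,517,766,400 bytes.
Total = 24,963,292,800 bytes = 23806.9 MiB.

23806.9 MiB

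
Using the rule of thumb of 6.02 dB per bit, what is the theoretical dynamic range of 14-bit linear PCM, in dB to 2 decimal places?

14 × 6.02 = 84.28 dB.

84.28 dB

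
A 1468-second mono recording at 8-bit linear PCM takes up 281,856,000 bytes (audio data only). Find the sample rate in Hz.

192,000 Hz

Bytes = sample_rate × seconds × bytes_per_sample × channels.
sample_rate = 281,856,000 / (1,468 × 1 × 1) = 281,856,000 / 1,468 = 192,000 Hz.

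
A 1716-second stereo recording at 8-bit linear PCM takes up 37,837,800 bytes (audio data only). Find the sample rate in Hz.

11,025 Hz

Bytes = sample_rate × seconds × bytes_per_sample × channels.
sample_rate = 37,837,800 / (1,716 × 1 × 2) = 37,837,800 / 3,432 = 11,025 Hz.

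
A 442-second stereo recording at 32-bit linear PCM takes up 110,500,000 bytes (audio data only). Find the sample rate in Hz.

31,250 Hz

Bytes = sample_rate × seconds × bytes_per_sample × channels.
sample_rate = 110,500,000 / (442 × 4 × 2) = 110,500,000 / 3,536 = 31,250 Hz.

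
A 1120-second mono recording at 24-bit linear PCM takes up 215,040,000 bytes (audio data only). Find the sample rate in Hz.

Bytes = sample_rate × seconds × bytes_per_sample × channels.
sample_rate = 215,040,000 / (1,120 × 3 × 1) = 215,040,000 / 3,360 = 64,000 Hz.

64,000 Hz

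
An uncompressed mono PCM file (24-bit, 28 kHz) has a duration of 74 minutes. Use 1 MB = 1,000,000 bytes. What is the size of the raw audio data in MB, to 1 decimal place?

373.0 MB

Duration = 74 minutes = 4,440 s.
Bytes = 28,000 samples/s × 4,440 s × 3 bytes/sample × 1 ch = 372,960,000 bytes.
372,960,000 / 1,000,000 = 373.0 MB.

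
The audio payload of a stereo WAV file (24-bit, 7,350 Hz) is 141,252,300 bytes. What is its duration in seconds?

3,203 seconds

Byte rate = 7,350 × 3 × 2 = 44,100 bytes/s.
Duration = 141,252,300 / 44,100 = 3,203 s.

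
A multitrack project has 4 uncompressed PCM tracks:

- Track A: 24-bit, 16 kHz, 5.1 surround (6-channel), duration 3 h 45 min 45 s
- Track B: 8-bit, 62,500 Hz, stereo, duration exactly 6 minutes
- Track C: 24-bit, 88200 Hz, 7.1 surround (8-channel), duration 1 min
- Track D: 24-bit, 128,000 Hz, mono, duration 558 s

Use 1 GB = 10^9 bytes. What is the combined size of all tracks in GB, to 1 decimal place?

4.3 GB

Track A: 3 h 45 min 45 s = 13,545 s; 16,000 × 13,545 × 3 × 6 = 3,900,960,000 bytes.
Track B: exactly 6 minutes = 360 s; 62,500 × 360 × 1 × 2 = 45,000,000 bytes.
Track C: 1 min = 60 s; 88,200 × 60 × 3 × 8 = 127,008,000 bytes.
Track D: 128,000 × 558 × 3 × 1 = 214,272,000 bytes.
Total = 4,287,240,000 bytes = 4.3 GB.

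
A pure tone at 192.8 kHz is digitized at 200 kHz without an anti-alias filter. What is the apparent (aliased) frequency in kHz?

Nyquist = 200,000/2 = 100,000 Hz; 192,800 Hz exceeds it.
Alias = |192,800 − 1×200,000| = |192,800 − 200,000| = 7,200 Hz = 7.2 kHz.

7.2 kHz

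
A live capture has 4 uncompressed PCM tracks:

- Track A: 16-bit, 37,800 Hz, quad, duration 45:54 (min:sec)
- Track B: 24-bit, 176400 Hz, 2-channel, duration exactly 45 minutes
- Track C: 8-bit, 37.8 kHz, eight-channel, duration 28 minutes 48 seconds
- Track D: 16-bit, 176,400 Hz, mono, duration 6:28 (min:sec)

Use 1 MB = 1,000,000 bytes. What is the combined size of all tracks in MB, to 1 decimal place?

4349.9 MB

Track A: 45:54 (min:sec) = 2,754 s; 37,800 × 2,754 × 2 × 4 = 832,809,600 bytes.
Track B: exactly 45 minutes = 2,700 s; 176,400 × 2,700 × 3 × 2 = 2,857,680,000 bytes.
Track C: 28 minutes 48 seconds = 1,728 s; 37,800 × 1,728 × 1 × 8 = 522,547,200 bytes.
Track D: 6:28 (min:sec) = 388 s; 176,400 × 388 × 2 × 1 = 136,886,400 bytes.
Total = 4,349,923,200 bytes = 4349.9 MB.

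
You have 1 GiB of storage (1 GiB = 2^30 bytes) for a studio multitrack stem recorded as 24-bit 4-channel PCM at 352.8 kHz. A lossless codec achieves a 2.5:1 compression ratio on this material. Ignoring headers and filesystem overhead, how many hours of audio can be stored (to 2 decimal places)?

0.18 hours

Uncompressed byte rate = 352,800 × 3 × 4 = 4,233,600 bytes/s.
After 2.5:1 compression, effective rate ≈ 1693440 bytes/s.
Capacity = 1 × 1,073,741,824 = 1,073,741,824 bytes.
1,073,741,824 / effective rate ≈ 634.06 s → 0.18 hours.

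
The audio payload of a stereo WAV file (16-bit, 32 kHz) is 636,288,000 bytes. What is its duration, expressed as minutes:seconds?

82:51

Byte rate = 32,000 × 2 × 2 = 128,000 bytes/s.
Duration = 636,288,000 / 128,000 = 4,971 s.
4,971 s = 82:51.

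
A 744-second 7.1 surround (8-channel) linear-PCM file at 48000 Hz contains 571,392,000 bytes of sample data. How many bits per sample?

16 bits

Bytes per sample = 571,392,000 / (48,000 × 744 × 8) = 571,392,000 / 285,696,000 = 2.
Bit depth = 2 × 8 = 16 bits.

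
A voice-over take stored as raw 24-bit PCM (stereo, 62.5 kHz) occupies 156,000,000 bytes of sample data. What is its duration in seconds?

416 seconds

Byte rate = 62,500 × 3 × 2 = 375,000 bytes/s.
Duration = 156,000,000 / 375,000 = 416 s.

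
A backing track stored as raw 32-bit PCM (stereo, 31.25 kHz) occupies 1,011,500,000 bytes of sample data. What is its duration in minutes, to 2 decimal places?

Byte rate = 31,250 × 4 × 2 = 250,000 bytes/s.
Duration = 1,011,500,000 / 250,000 = 4,046 s.
4,046 s / 60 = 67.43 minutes.

67.43 minutes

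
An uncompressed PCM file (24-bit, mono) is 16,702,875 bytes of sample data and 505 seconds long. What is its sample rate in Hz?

11,025 Hz

Bytes = sample_rate × seconds × bytes_per_sample × channels.
sample_rate = 16,702,875 / (505 × 3 × 1) = 16,702,875 / 1,515 = 11,025 Hz.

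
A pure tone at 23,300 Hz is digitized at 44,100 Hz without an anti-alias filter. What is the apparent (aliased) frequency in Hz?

Nyquist = 44,100/2 = 22,050 Hz; 23,300 Hz exceeds it.
Alias = |23,300 − 1×44,100| = |23,300 − 44,100| = 20,800 Hz.

20,800 Hz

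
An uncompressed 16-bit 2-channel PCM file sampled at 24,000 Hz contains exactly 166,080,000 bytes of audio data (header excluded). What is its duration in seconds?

1,730 seconds

Byte rate = 24,000 × 2 × 2 = 96,000 bytes/s.
Duration = 166,080,000 / 96,000 = 1,730 s.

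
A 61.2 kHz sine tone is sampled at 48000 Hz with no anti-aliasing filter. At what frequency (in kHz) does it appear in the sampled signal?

Nyquist = 48,000/2 = 24,000 Hz; 61,200 Hz exceeds it.
Alias = |61,200 − 1×48,000| = |61,200 − 48,000| = 13,200 Hz = 13.2 kHz.

13.2 kHz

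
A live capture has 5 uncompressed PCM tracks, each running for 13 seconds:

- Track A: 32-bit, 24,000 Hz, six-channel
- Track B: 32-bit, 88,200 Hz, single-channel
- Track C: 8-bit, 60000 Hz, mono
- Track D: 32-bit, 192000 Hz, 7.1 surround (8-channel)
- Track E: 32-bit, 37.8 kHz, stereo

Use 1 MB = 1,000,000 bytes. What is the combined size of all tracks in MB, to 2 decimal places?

Track A: 24,000 × 13 × 4 × 6 = 7,488,000 bytes.
Track B: 88,200 × 13 × 4 × 1 = 4,586,400 bytes.
Track C: 60,000 × 13 × 1 × 1 = 780,000 bytes.
Track D: 192,000 × 13 × 4 × 8 = 79,872,000 bytes.
Track E: 37,800 × 13 × 4 × 2 = 3,931,200 bytes.
Total = 96,657,600 bytes = 96.66 MB.

96.66 MB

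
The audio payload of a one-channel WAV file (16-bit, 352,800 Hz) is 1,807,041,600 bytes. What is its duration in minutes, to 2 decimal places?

42.68 minutes

Byte rate = 352,800 × 2 × 1 = 705,600 bytes/s.
Duration = 1,807,041,600 / 705,600 = 2,561 s.
2,561 s / 60 = 42.68 minutes.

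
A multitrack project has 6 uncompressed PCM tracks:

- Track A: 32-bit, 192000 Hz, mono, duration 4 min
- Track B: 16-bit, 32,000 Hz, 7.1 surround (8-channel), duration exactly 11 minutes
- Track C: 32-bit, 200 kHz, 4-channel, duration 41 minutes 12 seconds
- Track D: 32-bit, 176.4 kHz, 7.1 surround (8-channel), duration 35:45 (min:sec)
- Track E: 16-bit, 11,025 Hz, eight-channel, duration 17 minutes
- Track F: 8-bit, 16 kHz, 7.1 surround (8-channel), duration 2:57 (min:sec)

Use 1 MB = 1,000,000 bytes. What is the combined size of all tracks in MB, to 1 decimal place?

Track A: 4 min = 240 s; 192,000 × 240 × 4 × 1 = 184,320,000 bytes.
Track B: exactly 11 minutes = 660 s; 32,000 × 660 × 2 × 8 = 337,920,000 bytes.
Track C: 41 minutes 12 seconds = 2,472 s; 200,000 × 2,472 × 4 × 4 = 7,910,400,000 bytes.
Track D: 35:45 (min:sec) = 2,145 s; 176,400 × 2,145 × 4 × 8 = 12,108,096,000 bytes.
Track E: 17 minutes = 1,020 s; 11,025 × 1,020 × 2 × 8 = 179,928,000 bytes.
Track F: 2:57 (min:sec) = 177 s; 16,000 × 177 × 1 × 8 = 22,656,000 bytes.
Total = 20,743,320,000 bytes = 20743.3 MB.

20743.3 MB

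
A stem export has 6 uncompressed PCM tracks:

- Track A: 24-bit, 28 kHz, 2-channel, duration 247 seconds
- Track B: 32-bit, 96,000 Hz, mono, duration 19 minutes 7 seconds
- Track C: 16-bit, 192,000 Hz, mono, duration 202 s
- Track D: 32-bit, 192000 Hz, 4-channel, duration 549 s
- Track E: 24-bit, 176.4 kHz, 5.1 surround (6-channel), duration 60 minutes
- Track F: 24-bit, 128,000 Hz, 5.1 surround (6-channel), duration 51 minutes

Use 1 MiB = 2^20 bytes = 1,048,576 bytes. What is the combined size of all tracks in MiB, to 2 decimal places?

19766.81 MiB

Track A: 28,000 × 247 × 3 × 2 = 41,496,000 bytes.
Track B: 19 minutes 7 seconds = 1,147 s; 96,000 × 1,147 × 4 × 1 = 440,448,000 bytes.
Track C: 192,000 × 202 × 2 × 1 = 77,568,000 bytes.
Track D: 192,000 × 549 × 4 × 4 = 1,686,528,000 bytes.
Track E: 60 minutes = 3,600 s; 176,400 × 3,600 × 3 × 6 = 11,430,720,000 bytes.
Track F: 51 minutes = 3,060 s; 128,000 × 3,060 × 3 × 6 = 7,050,240,000 bytes.
Total = 20,727,000,000 bytes = 19766.81 MiB.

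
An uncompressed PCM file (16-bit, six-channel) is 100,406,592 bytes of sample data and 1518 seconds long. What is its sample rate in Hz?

Bytes = sample_rate × seconds × bytes_per_sample × channels.
sample_rate = 100,406,592 / (1,518 × 2 × 6) = 100,406,592 / 18,216 = 5,512 Hz.

5,512 Hz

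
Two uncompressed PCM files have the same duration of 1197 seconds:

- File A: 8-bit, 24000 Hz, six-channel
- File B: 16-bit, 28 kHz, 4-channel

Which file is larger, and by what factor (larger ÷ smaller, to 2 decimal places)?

File A: 24,000 × 1 × 6 = 144,000 bytes/s.
File B: 28,000 × 2 × 4 = 224,000 bytes/s.
File B is larger; ratio = 268,128,000 / 172,368,000 = 1.56.

File B, by a factor of 1.56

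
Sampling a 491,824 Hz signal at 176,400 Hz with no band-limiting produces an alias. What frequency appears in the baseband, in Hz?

37,376 Hz

Nyquist = 176,400/2 = 88,200 Hz; 491,824 Hz exceeds it.
Alias = |491,824 − 3×176,400| = |491,824 − 529,200| = 37,376 Hz.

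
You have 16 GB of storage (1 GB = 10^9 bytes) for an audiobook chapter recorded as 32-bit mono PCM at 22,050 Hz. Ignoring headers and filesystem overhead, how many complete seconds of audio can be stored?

181,405 seconds

Uncompressed byte rate = 22,050 × 4 × 1 = 88,200 bytes/s.
Capacity = 16 × 1,000,000,000 = 16,000,000,000 bytes.
16,000,000,000 / 88,200 ≈ 181405.9 s → 181,405 seconds.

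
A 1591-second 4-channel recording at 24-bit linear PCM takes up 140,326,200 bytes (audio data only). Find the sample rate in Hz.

7,350 Hz

Bytes = sample_rate × seconds × bytes_per_sample × channels.
sample_rate = 140,326,200 / (1,591 × 3 × 4) = 140,326,200 / 19,092 = 7,350 Hz.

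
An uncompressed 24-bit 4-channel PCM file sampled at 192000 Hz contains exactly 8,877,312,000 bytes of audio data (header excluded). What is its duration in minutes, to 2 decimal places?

Byte rate = 192,000 × 3 × 4 = 2,304,000 bytes/s.
Duration = 8,877,312,000 / 2,304,000 = 3,853 s.
3,853 s / 60 = 64.22 minutes.

64.22 minutes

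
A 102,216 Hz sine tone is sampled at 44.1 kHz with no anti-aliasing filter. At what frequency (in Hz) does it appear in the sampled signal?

Nyquist = 44,100/2 = 22,050 Hz; 102,216 Hz exceeds it.
Alias = |102,216 − 2×44,100| = |102,216 − 88,200| = 14,016 Hz.

14,016 Hz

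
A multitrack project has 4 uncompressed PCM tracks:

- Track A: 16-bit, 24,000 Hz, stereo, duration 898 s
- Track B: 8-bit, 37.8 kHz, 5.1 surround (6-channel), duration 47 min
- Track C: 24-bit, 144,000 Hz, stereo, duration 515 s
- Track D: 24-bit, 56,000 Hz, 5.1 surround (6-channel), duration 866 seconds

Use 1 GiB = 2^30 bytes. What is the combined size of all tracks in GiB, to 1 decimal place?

Track A: 24,000 × 898 × 2 × 2 = 86,208,000 bytes.
Track B: 47 min = 2,820 s; 37,800 × 2,820 × 1 × 6 = 639,576,000 bytes.
Track C: 144,000 × 515 × 3 × 2 = 444,960,000 bytes.
Track D: 56,000 × 866 × 3 × 6 = 872,928,000 bytes.
Total = 2,043,672,000 bytes = 1.9 GiB.

1.9 GiB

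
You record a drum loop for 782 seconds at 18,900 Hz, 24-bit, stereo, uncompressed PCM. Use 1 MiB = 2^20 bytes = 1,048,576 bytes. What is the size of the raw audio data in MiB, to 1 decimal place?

84.6 MiB

Bytes = 18,900 samples/s × 782 s × 3 bytes/sample × 2 ch = 88,678,800 bytes.
88,678,800 / 1,048,576 = 84.6 MiB.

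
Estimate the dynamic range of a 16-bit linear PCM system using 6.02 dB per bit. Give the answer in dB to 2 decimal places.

96.32 dB

16 × 6.02 = 96.32 dB.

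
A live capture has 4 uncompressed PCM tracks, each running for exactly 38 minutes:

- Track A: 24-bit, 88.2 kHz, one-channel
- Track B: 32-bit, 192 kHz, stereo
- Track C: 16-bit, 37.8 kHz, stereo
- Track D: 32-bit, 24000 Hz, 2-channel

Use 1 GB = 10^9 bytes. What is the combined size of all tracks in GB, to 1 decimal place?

4.9 GB

exactly 38 minutes = 2,280 s.
Track A: 88,200 × 2,280 × 3 × 1 = 603,288,000 bytes.
Track B: 192,000 × 2,280 × 4 × 2 = 3,502,080,000 bytes.
Track C: 37,800 × 2,280 × 2 × 2 = 344,736,000 bytes.
Track D: 24,000 × 2,280 × 4 × 2 = 437,760,000 bytes.
Total = 4,887,864,000 bytes = 4.9 GB.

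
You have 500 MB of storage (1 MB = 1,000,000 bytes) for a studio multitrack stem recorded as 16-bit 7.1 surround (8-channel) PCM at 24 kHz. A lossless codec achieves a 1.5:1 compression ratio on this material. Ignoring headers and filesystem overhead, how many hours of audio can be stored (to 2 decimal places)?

Uncompressed byte rate = 24,000 × 2 × 8 = 384,000 bytes/s.
After 1.5:1 compression, effective rate ≈ 256000 bytes/s.
Capacity = 500 × 1,000,000 = 500,000,000 bytes.
500,000,000 / effective rate ≈ 1953.12 s → 0.54 hours.

0.54 hours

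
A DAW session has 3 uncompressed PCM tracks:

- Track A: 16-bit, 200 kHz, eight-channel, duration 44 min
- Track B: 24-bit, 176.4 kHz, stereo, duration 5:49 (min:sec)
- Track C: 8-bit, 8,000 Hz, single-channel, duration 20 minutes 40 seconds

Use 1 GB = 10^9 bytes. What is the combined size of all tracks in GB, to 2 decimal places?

8.83 GB

Track A: 44 min = 2,640 s; 200,000 × 2,640 × 2 × 8 = 8,448,000,000 bytes.
Track B: 5:49 (min:sec) = 349 s; 176,400 × 349 × 3 × 2 = 369,381,600 bytes.
Track C: 20 minutes 40 seconds = 1,240 s; 8,000 × 1,240 × 1 × 1 = 9,920,000 bytes.
Total = 8,827,301,600 bytes = 8.83 GB.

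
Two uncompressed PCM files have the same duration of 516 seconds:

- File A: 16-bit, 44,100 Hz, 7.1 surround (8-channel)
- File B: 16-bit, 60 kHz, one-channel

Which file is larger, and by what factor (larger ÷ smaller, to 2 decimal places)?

File A, by a factor of 5.88

File A: 44,100 × 2 × 8 = 705,600 bytes/s.
File B: 60,000 × 2 × 1 = 120,000 bytes/s.
File A is larger; ratio = 364,089,600 / 61,920,000 = 5.88.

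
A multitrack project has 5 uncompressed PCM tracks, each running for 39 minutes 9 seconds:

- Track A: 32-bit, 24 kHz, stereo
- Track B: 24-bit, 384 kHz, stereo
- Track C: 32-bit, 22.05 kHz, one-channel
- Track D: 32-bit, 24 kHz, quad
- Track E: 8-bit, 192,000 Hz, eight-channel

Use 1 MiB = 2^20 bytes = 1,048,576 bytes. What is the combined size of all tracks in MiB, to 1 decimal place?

39 minutes 9 seconds = 2,349 s.
Track A: 24,000 × 2,349 × 4 × 2 = 451,008,000 bytes.
Track B: 384,000 × 2,349 × 3 × 2 = 5,412,096,000 bytes.
Track C: 22,050 × 2,349 × 4 × 1 = 207,181,800 bytes.
Track D: 24,000 × 2,349 × 4 × 4 = 902,016,000 bytes.
Track E: 192,000 × 2,349 × 1 × 8 = 3,608,064,000 bytes.
Total = 10,580,365,800 bytes = 10090.2 MiB.

10090.2 MiB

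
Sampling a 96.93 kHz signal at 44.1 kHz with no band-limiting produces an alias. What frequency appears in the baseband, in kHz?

Nyquist = 44,100/2 = 22,050 Hz; 96,930 Hz exceeds it.
Alias = |96,930 − 2×44,100| = |96,930 − 88,200| = 8,730 Hz = 8.73 kHz.

8.73 kHz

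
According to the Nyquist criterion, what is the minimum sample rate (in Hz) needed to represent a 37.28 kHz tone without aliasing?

Minimum sample rate = 2 × 37,280 Hz = 74,560 Hz.

74,560 Hz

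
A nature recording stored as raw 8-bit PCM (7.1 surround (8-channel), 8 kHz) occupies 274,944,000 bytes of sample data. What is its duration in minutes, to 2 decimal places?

71.60 minutes

Byte rate = 8,000 × 1 × 8 = 64,000 bytes/s.
Duration = 274,944,000 / 64,000 = 4,296 s.
4,296 s / 60 = 71.60 minutes.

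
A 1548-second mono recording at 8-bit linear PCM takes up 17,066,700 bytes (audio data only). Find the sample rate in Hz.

Bytes = sample_rate × seconds × bytes_per_sample × channels.
sample_rate = 17,066,700 / (1,548 × 1 × 1) = 17,066,700 / 1,548 = 11,025 Hz.

11,025 Hz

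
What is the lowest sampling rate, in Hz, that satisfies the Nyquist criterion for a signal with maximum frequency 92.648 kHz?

185,296 Hz

Minimum sample rate = 2 × 92,648 Hz = 185,296 Hz.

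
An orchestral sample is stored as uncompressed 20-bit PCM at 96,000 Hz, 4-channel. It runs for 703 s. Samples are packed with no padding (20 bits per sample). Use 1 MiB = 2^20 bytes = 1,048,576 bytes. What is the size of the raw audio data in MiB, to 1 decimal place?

643.6 MiB

Bits = 96,000 × 703 × 20 × 4 = 5,399,040,000 bits = 674,880,000 bytes.
674,880,000 / 1,048,576 = 643.6 MiB.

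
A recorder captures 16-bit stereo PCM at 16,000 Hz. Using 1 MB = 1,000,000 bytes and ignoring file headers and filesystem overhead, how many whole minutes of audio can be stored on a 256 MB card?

66 minutes

Uncompressed byte rate = 16,000 × 2 × 2 = 64,000 bytes/s.
Capacity = 256 × 1,000,000 = 256,000,000 bytes.
256,000,000 / 64,000 ≈ 4000 s → 66 minutes.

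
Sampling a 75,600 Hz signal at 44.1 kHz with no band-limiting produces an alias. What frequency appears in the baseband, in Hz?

Nyquist = 44,100/2 = 22,050 Hz; 75,600 Hz exceeds it.
Alias = |75,600 − 2×44,100| = |75,600 − 88,200| = 12,600 Hz.

12,600 Hz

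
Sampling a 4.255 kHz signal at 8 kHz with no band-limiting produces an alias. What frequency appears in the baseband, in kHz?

3.745 kHz

Nyquist = 8,000/2 = 4,000 Hz; 4,255 Hz exceeds it.
Alias = |4,255 − 1×8,000| = |4,255 − 8,000| = 3,745 Hz = 3.745 kHz.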